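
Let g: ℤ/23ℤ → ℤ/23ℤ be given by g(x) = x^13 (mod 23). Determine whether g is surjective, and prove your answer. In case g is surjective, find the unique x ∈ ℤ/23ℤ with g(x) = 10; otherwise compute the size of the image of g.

17

Since 23 is prime, the nonzero elements of ℤ/23ℤ form a cyclic group of order 22.
As gcd(13, 22) = 1, raising to the 13th power is a bijection on this group: if s^13 ≡ t^13 then (st^{−1})^13 = 1, and the only element of order dividing gcd(13, 22) = 1 is 1, so s = t.
With g(0) = 0 this makes g injective on all of ℤ/23ℤ, hence bijective (finite equal-size domain and codomain). In particular g is surjective.
Since g is surjective, we find the preimage of 10. The inverse of x ↦ x^13 on (ℤ/23ℤ)^× is x ↦ x^17, because 13·17 = 221 = 10·22 + 1 ≡ 1 (mod 22) and x^{22} = 1 for x ≠ 0 (Fermat). So g⁻¹(10) = 10^17 mod 23.
Repeated squaring mod 23: 10^1 ≡ 10, 10^2 ≡ 10² = 100 ≡ 8, 10^4 ≡ 8² = 64 ≡ 18, 10^8 ≡ 18² = 324 ≡ 2, 10^16 ≡ 2² = 4. Since 17 = 16 + 1, 10^17 ≡ 4·10: 4·10 = 40 ≡ 17. So 10^17 ≡ 17 (mod 23).
Hence g⁻¹(10) = 17.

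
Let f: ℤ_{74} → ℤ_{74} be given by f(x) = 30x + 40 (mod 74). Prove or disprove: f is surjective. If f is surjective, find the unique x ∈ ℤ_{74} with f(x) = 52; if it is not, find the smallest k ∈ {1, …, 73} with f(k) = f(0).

37

Since gcd(30, 74) = 2, we have 30x ≡ 0 (mod 2) for all x, so f(x) ≡ 0 (mod 2).
But 1 ≢ 0 (mod 2), so 1 ∈ ℤ_{74} has no preimage. Thus f is not surjective.
Since f is not surjective, we find the least positive k with f(k) = f(0): this means 30k ≡ 0 (mod 74), i.e. 74 ∣ 30k. Since gcd(30, 74) = 2, dividing through by 2 this holds exactly when 37 ∣ 15k, and as gcd(15, 37) = 1, exactly when 37 ∣ k.
The smallest positive such k is 37.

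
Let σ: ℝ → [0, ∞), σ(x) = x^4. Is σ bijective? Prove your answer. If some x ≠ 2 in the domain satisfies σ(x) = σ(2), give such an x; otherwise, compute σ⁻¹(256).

σ(2) = 16 = (−2)^4 = σ(−2) (since 4 is even), with 2 ≠ −2. So σ is not injective, hence not bijective.
For the follow-up, such an x exists: taking x = −2 ∈ ℝ gives σ(−2) = 16 = σ(2) with −2 ≠ 2.

-2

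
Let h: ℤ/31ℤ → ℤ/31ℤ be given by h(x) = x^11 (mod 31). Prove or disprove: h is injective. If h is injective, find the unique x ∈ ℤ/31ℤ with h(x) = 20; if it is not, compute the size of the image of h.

Since 31 is prime, the nonzero elements of ℤ/31ℤ form a cyclic group of order 30.
As gcd(11, 30) = 1, raising to the 11th power is a bijection on this group: if a^11 ≡ b^11 then (ab^{−1})^11 = 1, and the only element of order dividing gcd(11, 30) = 1 is 1, so a = b.
With h(0) = 0 this makes h injective on all of ℤ/31ℤ, hence bijective (finite equal-size domain and codomain). In particular h is injective.
Since h is injective, we find the preimage of 20. The inverse of x ↦ x^11 on (ℤ/31ℤ)^× is x ↦ x^11, because 11·11 = 121 = 4·30 + 1 ≡ 1 (mod 30) and x^{30} = 1 for x ≠ 0 (Fermat). So h⁻¹(20) = 20^11 mod 31.
Repeated squaring mod 31: 20^1 ≡ 20, 20^2 ≡ 20² = 400 ≡ 28, 20^4 ≡ 28² = 784 ≡ 9, 20^8 ≡ 9² = 81 ≡ 19. Since 11 = 8 + 2 + 1, 20^11 ≡ 19·28·20: 19·28 = 532 ≡ 5, then 5·20 = 100 ≡ 7. So 20^11 ≡ 7 (mod 31).
Hence h⁻¹(20) = 7.

7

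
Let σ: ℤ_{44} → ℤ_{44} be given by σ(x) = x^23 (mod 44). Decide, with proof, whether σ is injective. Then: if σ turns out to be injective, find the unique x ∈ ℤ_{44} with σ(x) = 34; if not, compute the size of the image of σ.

σ(0) = 0^23 = 0.
σ(22): Repeated squaring mod 44: 22^1 ≡ 22, 22^2 ≡ 22² = 484 ≡ 0, 22^4 ≡ 0² = 0, 22^8 ≡ 0² = 0, 22^16 ≡ 0² = 0. Since 23 = 16 + 4 + 2 + 1, 22^23 ≡ 0·0·0·22: 0·0 = 0, then 0·0 = 0, then 0·22 = 0. So 22^23 ≡ 0 (mod 44).
So σ(0) = σ(22) = 0 while 0 ≠ 22, thus σ is not injective.
Since σ is not injective, we determine |image(σ)|. Computing x^23 mod 44 for each x (by repeated squaring, reducing mod 44 at every step), the values σ(0), σ(1), …, σ(43) are: 0, 1, 8, 27, 20, 37, 40, 35, 28, 25, 32, 11, 12, 41, 16, 31, 4, 29, 24, 39, 36, 21, 0, 23, 8, 5, 20, 15, 40, 13, 28, 3, 32, 33, 12, 19, 16, 9, 4, 7, 24, 17, 36, 43.
The distinct values are {0, 1, 3, 4, 5, 7, 8, 9, 11, 12, 13, 15, 16, 17, 19, 20, 21, 23, 24, 25, 27, 28, 29, 31, 32, 33, 35, 36, 37, 39, 40, 41, 43}; there are 33 of them.

33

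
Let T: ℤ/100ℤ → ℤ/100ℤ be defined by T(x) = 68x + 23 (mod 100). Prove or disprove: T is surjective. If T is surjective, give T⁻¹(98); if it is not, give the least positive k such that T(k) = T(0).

Recall: surjectivity means every element of the codomain has a preimage under T.
Since gcd(68, 100) = 4, we have 68x ≡ 0 (mod 4) for all x, so T(x) ≡ 3 (mod 4).
But 0 ≢ 3 (mod 4), so 0 ∈ ℤ/100ℤ has no preimage. So T is not surjective.
Since T is not surjective, we find the least positive k with T(k) = T(0): this means 68k ≡ 0 (mod 100), i.e. 100 ∣ 68k. Since gcd(68, 100) = 4, dividing through by 4 this holds exactly when 25 ∣ 17k, and as gcd(17, 25) = 1, exactly when 25 ∣ k.
The smallest positive such k is 25.

25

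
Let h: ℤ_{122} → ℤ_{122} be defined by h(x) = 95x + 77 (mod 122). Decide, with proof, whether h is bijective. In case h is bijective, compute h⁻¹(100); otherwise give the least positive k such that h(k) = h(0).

Recall: h is injective if h(s) = h(t) implies s = t.
Suppose h(s) = h(t) in ℤ_{122}. Then 95s + 77 ≡ 95t + 77 (mod 122), therefore 95(s − t) ≡ 0 (mod 122).
Since gcd(95, 122) = 1, 95 is invertible modulo 122, hence s − t ≡ 0 (mod 122), i.e. s = t.
We now compute 95⁻¹ mod 122 explicitly. Euclid's algorithm: 122 = 1·95 + 27, 95 = 3·27 + 14, 27 = 1·14 + 13, 14 = 1·13 + 1; back-substituting gives 1 = 9·95 − 7·122, so 95⁻¹ ≡ 9 (mod 122).
For any y ∈ ℤ_{122}, x = 9(y − 77) mod 122 satisfies h(x) = 95·9(y − 77) + 77 ≡ y (since 95·9 ≡ 1 mod 122). So every y has a preimage.
Therefore h is bijective.
Since h is bijective, we find h⁻¹(100): we need 95x ≡ 100 − 77 ≡ 23 (mod 122). Using 95⁻¹ = 9: x ≡ 9·23 = 207 = 1·122 + 85, so x = 85.
Check: h(85) = 95·85 + 77 = 8152 = 66·122 + 100 ≡ 100 (mod 122).

85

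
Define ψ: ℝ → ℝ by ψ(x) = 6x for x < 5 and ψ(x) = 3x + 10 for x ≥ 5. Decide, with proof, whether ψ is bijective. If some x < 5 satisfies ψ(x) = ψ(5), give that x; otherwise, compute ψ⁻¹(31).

Both pieces are strictly increasing (slopes 6 and 3), so each is injective on its own interval.
The left piece maps (−∞, 5) onto (−∞, 30); the right piece maps [5, ∞) onto [25, ∞).
These images overlap. In particular ψ(5) = 25 (right piece), and solving 6x = 25 on the left piece gives x = 25/6 < 5.
So ψ(25/6) = ψ(5) with 25/6 ≠ 5, and ψ is not injective, hence not bijective. This x = 25/6 is the requested value below 5.

25/6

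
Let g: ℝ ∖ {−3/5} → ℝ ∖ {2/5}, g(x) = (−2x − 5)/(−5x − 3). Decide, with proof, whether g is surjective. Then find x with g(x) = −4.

-17/22

For any y ≠ 2/5, solving y(−5x − 3) = −2x − 5 for x gives a well-defined x ≠ −3/5. So g is surjective.
Solving g(x) = −4: cross-multiplying gives −2x − 5 = −4(−5x − 3), which rearranges to −22x = 17, so x = −17/22.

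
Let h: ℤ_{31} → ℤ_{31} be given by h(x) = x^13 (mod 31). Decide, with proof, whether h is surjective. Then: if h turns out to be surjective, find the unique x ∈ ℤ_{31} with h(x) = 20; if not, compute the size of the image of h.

18

Since 31 is prime, the nonzero elements of ℤ_{31} form a cyclic group of order 30.
As gcd(13, 30) = 1, raising to the 13th power is a bijection on this group: if a^13 ≡ b^13 then (ab^{−1})^13 = 1, and the only element of order dividing gcd(13, 30) = 1 is 1, so a = b.
With h(0) = 0 this makes h injective on all of ℤ_{31}, hence bijective (finite equal-size domain and codomain). In particular h is surjective.
Since h is surjective, we find the preimage of 20. The inverse of x ↦ x^13 on (ℤ_{31})^× is x ↦ x^7, because 13·7 = 91 = 3·30 + 1 ≡ 1 (mod 30) and x^{30} = 1 for x ≠ 0 (Fermat). So h⁻¹(20) = 20^7 mod 31.
Repeated squaring mod 31: 20^1 ≡ 20, 20^2 ≡ 20² = 400 ≡ 28, 20^4 ≡ 28² = 784 ≡ 9. Since 7 = 4 + 2 + 1, 20^7 ≡ 9·28·20: 9·28 = 252 ≡ 4, then 4·20 = 80 ≡ 18. So 20^7 ≡ 18 (mod 31).
Hence h⁻¹(20) = 18.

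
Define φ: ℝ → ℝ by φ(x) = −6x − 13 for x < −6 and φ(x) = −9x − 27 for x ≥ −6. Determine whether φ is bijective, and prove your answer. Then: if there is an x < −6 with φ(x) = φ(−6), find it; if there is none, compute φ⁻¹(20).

-20/3

Both pieces are strictly decreasing (slopes −6 and −9), so each is injective on its own interval.
The left piece maps (−∞, −6) onto (23, ∞); the right piece maps [−6, ∞) onto (−∞, 27].
These images overlap. In particular φ(−6) = 27 (right piece), and solving −6x − 13 = 27 on the left piece gives x = −20/3 < −6.
So φ(−20/3) = φ(−6) with −20/3 ≠ −6, and φ is not injective, hence not bijective. This x = −20/3 is the requested value below −6.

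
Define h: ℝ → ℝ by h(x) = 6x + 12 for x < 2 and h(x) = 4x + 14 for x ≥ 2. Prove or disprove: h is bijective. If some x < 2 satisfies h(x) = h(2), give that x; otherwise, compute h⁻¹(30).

Both pieces are strictly increasing (slopes 6 and 4), so each is injective on its own interval.
The left piece maps (−∞, 2) onto (−∞, 24); the right piece maps [2, ∞) onto [22, ∞).
These images overlap. In particular h(2) = 22 (right piece), and solving 6x + 12 = 22 on the left piece gives x = 5/3 < 2.
So h(5/3) = h(2) with 5/3 ≠ 2, and h is not injective, hence not bijective. This x = 5/3 is the requested value below 2.

5/3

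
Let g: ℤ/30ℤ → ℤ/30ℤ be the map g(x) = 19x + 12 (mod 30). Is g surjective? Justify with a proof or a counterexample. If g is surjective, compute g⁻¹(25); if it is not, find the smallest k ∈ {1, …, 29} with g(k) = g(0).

7

Recall: surjectivity means every element of the codomain has a preimage under g.
Since gcd(19, 30) = 1, 19 is invertible modulo 30. Euclid's algorithm: 30 = 1·19 + 11, 19 = 1·11 + 8, 11 = 1·8 + 3, 8 = 2·3 + 2, 3 = 1·2 + 1; back-substituting gives 1 = 19·19 − 12·30, so 19⁻¹ ≡ 19 (mod 30).
Then y ↦ 19(y − 12) is a two-sided inverse to g, so every y ∈ ℤ/30ℤ has a preimage.
Hence g is surjective.
Since g is surjective, we find g⁻¹(25): we need 19x ≡ 25 − 12 ≡ 13 (mod 30). Using 19⁻¹ = 19: x ≡ 19·13 = 247 = 8·30 + 7, so x = 7.
Check: g(7) = 19·7 + 12 = 145 = 4·30 + 25 ≡ 25 (mod 30).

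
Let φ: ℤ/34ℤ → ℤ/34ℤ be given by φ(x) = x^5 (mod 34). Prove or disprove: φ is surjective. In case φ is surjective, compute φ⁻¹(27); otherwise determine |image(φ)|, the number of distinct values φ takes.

Computing x^5 mod 34 for each x (by repeated squaring, reducing mod 34 at every step), the values φ(0), φ(1), …, φ(33) are: 0, 1, 32, 5, 4, 31, 24, 11, 26, 25, 6, 27, 20, 13, 12, 19, 16, 17, 18, 15, 22, 21, 14, 7, 28, 9, 8, 23, 10, 3, 30, 29, 2, 33.
Every element of ℤ/34ℤ appears exactly once in this list, so φ is a bijection, and in particular surjective.
Since φ is surjective, we read off the preimage of 27 from the same table: φ(11) = 27, so φ⁻¹(27) = 11.

11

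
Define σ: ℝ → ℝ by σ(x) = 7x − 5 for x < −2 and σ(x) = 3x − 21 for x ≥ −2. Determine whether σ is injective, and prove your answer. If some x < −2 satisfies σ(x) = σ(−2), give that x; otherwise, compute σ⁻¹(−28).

-22/7

Both pieces are strictly increasing (slopes 7 and 3), so each is injective on its own interval.
The left piece maps (−∞, −2) onto (−∞, −19); the right piece maps [−2, ∞) onto [−27, ∞).
These images overlap. In particular σ(−2) = −27 (right piece), and solving 7x − 5 = −27 on the left piece gives x = −22/7 < −2.
So σ(−22/7) = σ(−2) with −22/7 ≠ −2, and σ is not injective. This x = −22/7 is the requested value below −2.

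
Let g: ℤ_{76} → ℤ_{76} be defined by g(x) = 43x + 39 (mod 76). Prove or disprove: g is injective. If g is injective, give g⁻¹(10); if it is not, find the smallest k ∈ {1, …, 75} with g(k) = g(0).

Recall: g is injective if g(u) = g(v) implies u = v.
If g(u) = g(v), then 43u ≡ 43v (mod 76). Because gcd(43, 76) = 1, we may cancel 43 to get u ≡ v (mod 76).
Hence g is injective.
We now compute 43⁻¹ mod 76 explicitly. Euclid's algorithm: 76 = 1·43 + 33, 43 = 1·33 + 10, 33 = 3·10 + 3, 10 = 3·3 + 1; back-substituting gives 1 = 23·43 − 13·76, so 43⁻¹ ≡ 23 (mod 76).
Since g is injective, we find g⁻¹(10): we need 43x ≡ 10 − 39 ≡ 47 (mod 76). Using 43⁻¹ = 23: x ≡ 23·47 = 1081 = 14·76 + 17, so x = 17.
Check: g(17) = 43·17 + 39 = 770 = 10·76 + 10 ≡ 10 (mod 76).

17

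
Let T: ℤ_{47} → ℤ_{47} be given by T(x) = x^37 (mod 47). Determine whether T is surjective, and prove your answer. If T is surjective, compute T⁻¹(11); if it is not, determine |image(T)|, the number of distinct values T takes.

29

Since 47 is prime, the nonzero elements of ℤ_{47} form a cyclic group of order 46.
As gcd(37, 46) = 1, raising to the 37th power is a bijection on this group: if s^37 ≡ t^37 then (st^{−1})^37 = 1, and the only element of order dividing gcd(37, 46) = 1 is 1, so s = t.
With T(0) = 0 this makes T injective on all of ℤ_{47}, hence bijective (finite equal-size domain and codomain). In particular T is surjective.
Since T is surjective, we find the preimage of 11. The inverse of x ↦ x^37 on (ℤ_{47})^× is x ↦ x^5, because 37·5 = 185 = 4·46 + 1 ≡ 1 (mod 46) and x^{46} = 1 for x ≠ 0 (Fermat). So T⁻¹(11) = 11^5 mod 47.
Repeated squaring mod 47: 11^1 ≡ 11, 11^2 ≡ 11² = 121 ≡ 27, 11^4 ≡ 27² = 729 ≡ 24. Since 5 = 4 + 1, 11^5 ≡ 24·11: 24·11 = 264 ≡ 29. So 11^5 ≡ 29 (mod 47).
Hence T⁻¹(11) = 29.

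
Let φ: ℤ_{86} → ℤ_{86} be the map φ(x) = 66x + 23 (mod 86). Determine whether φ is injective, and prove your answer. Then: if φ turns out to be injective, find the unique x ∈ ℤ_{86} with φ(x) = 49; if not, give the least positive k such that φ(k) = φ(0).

We have gcd(66, 86) = 2 > 1. Taking x_1 = 0 and x_2 = 43: φ(0) = 23 and φ(43) = 66·43 + 23 = 2861 ≡ 23 (mod 86).
So φ(0) = φ(43) while 0 ≠ 43, hence φ is not injective.
Since φ is not injective, we find the least positive k with φ(k) = φ(0): this means 66k ≡ 0 (mod 86), i.e. 86 ∣ 66k. Since gcd(66, 86) = 2, dividing through by 2 this holds exactly when 43 ∣ 33k, and as gcd(33, 43) = 1, exactly when 43 ∣ k.
The smallest positive such k is 43.

43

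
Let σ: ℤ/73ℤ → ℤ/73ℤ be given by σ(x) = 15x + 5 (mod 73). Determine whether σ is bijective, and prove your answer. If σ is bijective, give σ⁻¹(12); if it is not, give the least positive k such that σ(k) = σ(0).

By definition, injectivity means: for all u, v in the domain, σ(u) = σ(v) implies u = v.
Suppose σ(u) = σ(v) in ℤ/73ℤ. Then 15u + 5 ≡ 15v + 5 (mod 73), so 15(u − v) ≡ 0 (mod 73).
Since gcd(15, 73) = 1, 15 is invertible modulo 73, so u − v ≡ 0 (mod 73), i.e. u = v.
We now compute 15⁻¹ mod 73 explicitly. Euclid's algorithm: 73 = 4·15 + 13, 15 = 1·13 + 2, 13 = 6·2 + 1; back-substituting gives 1 = 39·15 − 8·73, so 15⁻¹ ≡ 39 (mod 73).
For any y ∈ ℤ/73ℤ, x = 39(y − 5) mod 73 satisfies σ(x) = 15·39(y − 5) + 5 ≡ y (since 15·39 ≡ 1 mod 73). So every y has a preimage.
So σ is bijective.
Since σ is bijective, we find σ⁻¹(12): we need 15x ≡ 12 − 5 ≡ 7 (mod 73). Using 15⁻¹ = 39: x ≡ 39·7 = 273 = 3·73 + 54, so x = 54.
Check: σ(54) = 15·54 + 5 = 815 = 11·73 + 12 ≡ 12 (mod 73).

54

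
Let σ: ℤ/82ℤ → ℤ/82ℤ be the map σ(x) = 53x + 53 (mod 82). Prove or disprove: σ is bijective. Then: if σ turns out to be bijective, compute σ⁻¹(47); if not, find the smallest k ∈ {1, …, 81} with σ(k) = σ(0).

20

Suppose σ(s) = σ(t) in ℤ/82ℤ. Then 53s + 53 ≡ 53t + 53 (mod 82), thus 53(s − t) ≡ 0 (mod 82).
Since gcd(53, 82) = 1, 53 is invertible modulo 82, so s − t ≡ 0 (mod 82), i.e. s = t.
We now compute 53⁻¹ mod 82 explicitly. Euclid's algorithm: 82 = 1·53 + 29, 53 = 1·29 + 24, 29 = 1·24 + 5, 24 = 4·5 + 4, 5 = 1·4 + 1; back-substituting gives 1 = 65·53 − 42·82, so 53⁻¹ ≡ 65 (mod 82).
Then y ↦ 65(y − 53) is a two-sided inverse to σ, so every y ∈ ℤ/82ℤ has a preimage.
Hence σ is bijective.
Since σ is bijective, we compute σ⁻¹(47): solve 53x + 53 ≡ 47 (mod 82), i.e. 53x ≡ 76 (mod 82).
Multiplying by 53⁻¹ = 65 gives x ≡ 65·76 = 4940 = 60·82 + 20 ≡ 20 (mod 82).
Check: σ(20) = 53·20 + 53 = 1113 = 13·82 + 47 ≡ 47 (mod 82).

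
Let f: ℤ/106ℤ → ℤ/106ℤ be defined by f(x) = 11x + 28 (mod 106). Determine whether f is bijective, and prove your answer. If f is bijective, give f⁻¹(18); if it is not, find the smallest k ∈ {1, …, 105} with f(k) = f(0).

28

By definition, f is injective if f(x_1) = f(x_2) implies x_1 = x_2.
Suppose f(x_1) = f(x_2) in ℤ/106ℤ. Then 11x_1 + 28 ≡ 11x_2 + 28 (mod 106), thus 11(x_1 − x_2) ≡ 0 (mod 106).
Since gcd(11, 106) = 1, 11 is invertible modulo 106, therefore x_1 − x_2 ≡ 0 (mod 106), i.e. x_1 = x_2.
We now compute 11⁻¹ mod 106 explicitly. Euclid's algorithm: 106 = 9·11 + 7, 11 = 1·7 + 4, 7 = 1·4 + 3, 4 = 1·3 + 1; back-substituting gives 1 = 29·11 − 3·106, so 11⁻¹ ≡ 29 (mod 106).
Then y ↦ 29(y − 28) is a two-sided inverse to f, so every y ∈ ℤ/106ℤ has a preimage.
Hence f is bijective.
Since f is bijective, we find f⁻¹(18): we need 11x ≡ 18 − 28 ≡ 96 (mod 106). Using 11⁻¹ = 29: x ≡ 29·96 = 2784 = 26·106 + 28, so x = 28.
Check: f(28) = 11·28 + 28 = 336 = 3·106 + 18 ≡ 18 (mod 106).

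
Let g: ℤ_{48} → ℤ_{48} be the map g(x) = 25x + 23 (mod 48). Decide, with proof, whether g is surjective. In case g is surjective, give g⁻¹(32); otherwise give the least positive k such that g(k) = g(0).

33

Recall that surjectivity means every element of the codomain has a preimage under g.
Since gcd(25, 48) = 1, 25 is invertible modulo 48. Euclid's algorithm: 48 = 1·25 + 23, 25 = 1·23 + 2, 23 = 11·2 + 1; back-substituting gives 1 = 25·25 − 13·48, so 25⁻¹ ≡ 25 (mod 48).
Then y ↦ 25(y − 23) is a two-sided inverse to g, so every y ∈ ℤ_{48} has a preimage.
Hence g is surjective.
Since g is surjective, we compute g⁻¹(32): solve 25x + 23 ≡ 32 (mod 48), i.e. 25x ≡ 9 (mod 48).
Multiplying by 25⁻¹ = 25 gives x ≡ 25·9 = 225 = 4·48 + 33 ≡ 33 (mod 48).
Check: g(33) = 25·33 + 23 = 848 = 17·48 + 32 ≡ 32 (mod 48).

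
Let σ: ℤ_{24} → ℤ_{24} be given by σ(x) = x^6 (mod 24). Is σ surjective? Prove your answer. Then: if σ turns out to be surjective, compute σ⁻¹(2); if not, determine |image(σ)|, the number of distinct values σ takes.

σ(2): Repeated squaring mod 24: 2^1 ≡ 2, 2^2 ≡ 2² = 4, 2^4 ≡ 4² = 16. Since 6 = 4 + 2, 2^6 ≡ 16·4: 16·4 = 64 ≡ 16. So 2^6 ≡ 16 (mod 24).
σ(4): Repeated squaring mod 24: 4^1 ≡ 4, 4^2 ≡ 4² = 16, 4^4 ≡ 16² = 256 ≡ 16. Since 6 = 4 + 2, 4^6 ≡ 16·16: 16·16 = 256 ≡ 16. So 4^6 ≡ 16 (mod 24).
So σ(2) = σ(4) = 16 while 2 ≠ 4, thus σ is not injective.
A non-injective map from the 24-element set ℤ_{24} to itself takes at most 23 distinct values, so it cannot be surjective. Thus σ is not surjective.
Since σ is not surjective, we determine |image(σ)|. Computing x^6 mod 24 for each x (by repeated squaring, reducing mod 24 at every step), the values σ(0), σ(1), …, σ(23) are: 0, 1, 16, 9, 16, 1, 0, 1, 16, 9, 16, 1, 0, 1, 16, 9, 16, 1, 0, 1, 16, 9, 16, 1.
The distinct values are {0, 1, 9, 16}; there are 4 of them.

4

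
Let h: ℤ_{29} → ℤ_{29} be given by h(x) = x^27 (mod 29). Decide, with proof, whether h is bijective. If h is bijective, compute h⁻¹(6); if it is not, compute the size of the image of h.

Since 29 is prime, the nonzero elements of ℤ_{29} form a cyclic group of order 28.
As gcd(27, 28) = 1, raising to the 27th power is a bijection on this group: if a^27 ≡ b^27 then (ab^{−1})^27 = 1, and the only element of order dividing gcd(27, 28) = 1 is 1, so a = b.
With h(0) = 0 this makes h injective on all of ℤ_{29}, hence bijective (finite equal-size domain and codomain). In particular h is bijective.
Since h is bijective, we find the preimage of 6. The inverse of x ↦ x^27 on (ℤ_{29})^× is x ↦ x^27, because 27·27 = 729 = 26·28 + 1 ≡ 1 (mod 28) and x^{28} = 1 for x ≠ 0 (Fermat). So h⁻¹(6) = 6^27 mod 29.
Repeated squaring mod 29: 6^1 ≡ 6, 6^2 ≡ 6² = 36 ≡ 7, 6^4 ≡ 7² = 49 ≡ 20, 6^8 ≡ 20² = 400 ≡ 23, 6^16 ≡ 23² = 529 ≡ 7. Since 27 = 16 + 8 + 2 + 1, 6^27 ≡ 7·23·7·6: 7·23 = 161 ≡ 16, then 16·7 = 112 ≡ 25, then 25·6 = 150 ≡ 5. So 6^27 ≡ 5 (mod 29).
Hence h⁻¹(6) = 5.

5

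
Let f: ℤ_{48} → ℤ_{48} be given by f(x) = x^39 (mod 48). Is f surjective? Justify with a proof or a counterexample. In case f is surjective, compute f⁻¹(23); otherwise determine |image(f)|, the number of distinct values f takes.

f(0) = 0^39 = 0.
f(6): Repeated squaring mod 48: 6^1 ≡ 6, 6^2 ≡ 6² = 36, 6^4 ≡ 36² = 1296 ≡ 0, 6^8 ≡ 0² = 0, 6^16 ≡ 0² = 0, 6^32 ≡ 0² = 0. Since 39 = 32 + 4 + 2 + 1, 6^39 ≡ 0·0·36·6: 0·0 = 0, then 0·36 = 0, then 0·6 = 0. So 6^39 ≡ 0 (mod 48).
So f(0) = f(6) = 0 while 0 ≠ 6, thus f is not injective.
A non-injective map from the 48-element set ℤ_{48} to itself takes at most 47 distinct values, so it cannot be surjective. Hence f is not surjective.
Since f is not surjective, we determine |image(f)|. Computing x^39 mod 48 for each x (by repeated squaring, reducing mod 48 at every step), the values f(0), f(1), …, f(47) are: 0, 1, 32, 27, 16, 29, 0, 7, 32, 9, 16, 35, 0, 37, 32, 15, 16, 17, 0, 43, 32, 45, 16, 23, 0, 25, 32, 3, 16, 5, 0, 31, 32, 33, 16, 11, 0, 13, 32, 39, 16, 41, 0, 19, 32, 21, 16, 47.
The distinct values are {0, 1, 3, 5, 7, 9, 11, 13, 15, 16, 17, 19, 21, 23, 25, 27, 29, 31, 32, 33, 35, 37, 39, 41, 43, 45, 47}; there are 27 of them.

27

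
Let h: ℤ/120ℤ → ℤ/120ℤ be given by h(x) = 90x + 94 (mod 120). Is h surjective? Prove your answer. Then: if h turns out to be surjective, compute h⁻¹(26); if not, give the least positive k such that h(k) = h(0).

4

Since gcd(90, 120) = 30, we have 90x ≡ 0 (mod 30) for all x, so h(x) ≡ 4 (mod 30).
But 0 ≢ 4 (mod 30), so 0 ∈ ℤ/120ℤ has no preimage. So h is not surjective.
Since h is not surjective, we find the least positive k with h(k) = h(0): this means 90k ≡ 0 (mod 120), i.e. 120 ∣ 90k. Since gcd(90, 120) = 30, dividing through by 30 this holds exactly when 4 ∣ 3k, and as gcd(3, 4) = 1, exactly when 4 ∣ k.
The smallest positive such k is 4.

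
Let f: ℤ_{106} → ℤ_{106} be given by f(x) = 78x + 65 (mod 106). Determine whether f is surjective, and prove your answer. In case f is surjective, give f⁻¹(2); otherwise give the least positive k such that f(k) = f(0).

53

Since gcd(78, 106) = 2, we have 78x ≡ 0 (mod 2) for all x, so f(x) ≡ 1 (mod 2).
But 0 ≢ 1 (mod 2), so 0 ∈ ℤ_{106} has no preimage. Hence f is not surjective.
Since f is not surjective, we find the least positive k with f(k) = f(0): this means 78k ≡ 0 (mod 106), i.e. 106 ∣ 78k. Since gcd(78, 106) = 2, dividing through by 2 this holds exactly when 53 ∣ 39k, and as gcd(39, 53) = 1, exactly when 53 ∣ k.
The smallest positive such k is 53.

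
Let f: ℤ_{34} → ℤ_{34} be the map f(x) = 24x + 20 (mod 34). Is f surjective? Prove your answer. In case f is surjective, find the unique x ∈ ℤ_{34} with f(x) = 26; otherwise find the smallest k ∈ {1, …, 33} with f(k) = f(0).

Since gcd(24, 34) = 2, we have 24x ≡ 0 (mod 2) for all x, so f(x) ≡ 0 (mod 2).
But 1 ≢ 0 (mod 2), so 1 ∈ ℤ_{34} has no preimage. Hence f is not surjective.
Since f is not surjective, we find the least positive k with f(k) = f(0): this means 24k ≡ 0 (mod 34), i.e. 34 ∣ 24k. Since gcd(24, 34) = 2, dividing through by 2 this holds exactly when 17 ∣ 12k, and as gcd(12, 17) = 1, exactly when 17 ∣ k.
The smallest positive such k is 17.

17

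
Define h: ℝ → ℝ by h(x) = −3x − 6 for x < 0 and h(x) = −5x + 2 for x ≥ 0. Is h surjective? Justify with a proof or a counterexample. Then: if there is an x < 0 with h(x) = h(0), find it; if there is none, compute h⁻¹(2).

-8/3

Both pieces are strictly decreasing (slopes −3 and −5), so each is injective on its own interval.
The left piece maps (−∞, 0) onto (−6, ∞); the right piece maps [0, ∞) onto (−∞, 2].
The union (−6, ∞) ∪ (−∞, 2] covers ℝ, so h is surjective.
For the follow-up: the images overlap, so an x < 0 with h(x) = h(0) exists. h(0) = 2; solving −3x − 6 = 2 for x < 0 gives x = (2 + 6)/(−3) = −8/3.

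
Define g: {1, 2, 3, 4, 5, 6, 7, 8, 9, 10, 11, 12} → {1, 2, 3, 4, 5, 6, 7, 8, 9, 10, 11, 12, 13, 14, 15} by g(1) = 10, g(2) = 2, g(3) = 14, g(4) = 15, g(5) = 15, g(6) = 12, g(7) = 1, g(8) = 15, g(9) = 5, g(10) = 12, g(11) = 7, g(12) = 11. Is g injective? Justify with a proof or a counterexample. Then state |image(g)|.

9

g(4) = 15 = g(5) with 4 ≠ 5, so g is not injective.
The image of g is {1, 2, 5, 7, 10, 11, 12, 14, 15}, which has 9 elements.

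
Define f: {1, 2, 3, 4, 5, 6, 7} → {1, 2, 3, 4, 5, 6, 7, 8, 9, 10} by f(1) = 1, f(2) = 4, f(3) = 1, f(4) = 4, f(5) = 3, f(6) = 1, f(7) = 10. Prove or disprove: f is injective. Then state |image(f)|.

4

f(1) = 1 = f(3) with 1 ≠ 3, so f is not injective.
The image of f is {1, 3, 4, 10}, which has 4 elements.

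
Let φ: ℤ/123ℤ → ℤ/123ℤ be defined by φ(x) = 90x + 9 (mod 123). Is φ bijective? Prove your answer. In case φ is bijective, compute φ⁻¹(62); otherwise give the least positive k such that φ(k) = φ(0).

We have gcd(90, 123) = 3 > 1. Taking u = 0 and v = 41: φ(0) = 9 and φ(41) = 90·41 + 9 = 3699 ≡ 9 (mod 123).
So φ(0) = φ(41) while 0 ≠ 41, thus φ is not injective, hence not bijective.
Since φ is not bijective, we find the least positive k with φ(k) = φ(0): this means 90k ≡ 0 (mod 123), i.e. 123 ∣ 90k. Since gcd(90, 123) = 3, dividing through by 3 this holds exactly when 41 ∣ 30k, and as gcd(30, 41) = 1, exactly when 41 ∣ k.
The smallest positive such k is 41.

41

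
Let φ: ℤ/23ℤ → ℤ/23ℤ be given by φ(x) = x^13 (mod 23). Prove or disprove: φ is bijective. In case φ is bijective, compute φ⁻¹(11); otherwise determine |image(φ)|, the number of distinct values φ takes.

Since 23 is prime, the nonzero elements of ℤ/23ℤ form a cyclic group of order 22.
As gcd(13, 22) = 1, raising to the 13th power is a bijection on this group: if u^13 ≡ v^13 then (uv^{−1})^13 = 1, and the only element of order dividing gcd(13, 22) = 1 is 1, so u = v.
With φ(0) = 0 this makes φ injective on all of ℤ/23ℤ, hence bijective (finite equal-size domain and codomain). In particular φ is bijective.
Since φ is bijective, we find the preimage of 11. The inverse of x ↦ x^13 on (ℤ/23ℤ)^× is x ↦ x^17, because 13·17 = 221 = 10·22 + 1 ≡ 1 (mod 22) and x^{22} = 1 for x ≠ 0 (Fermat). So φ⁻¹(11) = 11^17 mod 23.
Repeated squaring mod 23: 11^1 ≡ 11, 11^2 ≡ 11² = 121 ≡ 6, 11^4 ≡ 6² = 36 ≡ 13, 11^8 ≡ 13² = 169 ≡ 8, 11^16 ≡ 8² = 64 ≡ 18. Since 17 = 16 + 1, 11^17 ≡ 18·11: 18·11 = 198 ≡ 14. So 11^17 ≡ 14 (mod 23).
Hence φ⁻¹(11) = 14.

14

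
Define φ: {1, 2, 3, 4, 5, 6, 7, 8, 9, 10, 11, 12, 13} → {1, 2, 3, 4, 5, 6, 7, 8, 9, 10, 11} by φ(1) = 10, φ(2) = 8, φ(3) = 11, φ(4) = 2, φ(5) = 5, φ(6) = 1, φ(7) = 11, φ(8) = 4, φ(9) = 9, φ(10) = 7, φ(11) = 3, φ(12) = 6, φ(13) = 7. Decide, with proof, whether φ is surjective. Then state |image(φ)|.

Every element of the codomain has a preimage: 1 = φ(6), 2 = φ(4), 3 = φ(11), 4 = φ(8), 5 = φ(5), 6 = φ(12), 7 = φ(10), 8 = φ(2), 9 = φ(9), 10 = φ(1), 11 = φ(3).
So φ is surjective.
The image of φ is {1, 2, 3, 4, 5, 6, 7, 8, 9, 10, 11}, which has 11 elements.

11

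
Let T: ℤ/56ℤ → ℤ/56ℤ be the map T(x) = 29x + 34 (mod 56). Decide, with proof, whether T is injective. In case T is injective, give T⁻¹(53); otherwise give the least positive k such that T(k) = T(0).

Suppose T(s) = T(t) in ℤ/56ℤ. Then 29s + 34 ≡ 29t + 34 (mod 56), so 29(s − t) ≡ 0 (mod 56).
Since gcd(29, 56) = 1, 29 is invertible modulo 56, so s − t ≡ 0 (mod 56), i.e. s = t.
Thus T is injective.
We now compute 29⁻¹ mod 56 explicitly. Euclid's algorithm: 56 = 1·29 + 27, 29 = 1·27 + 2, 27 = 13·2 + 1; back-substituting gives 1 = 29·29 − 15·56, so 29⁻¹ ≡ 29 (mod 56).
Since T is injective, we find T⁻¹(53): we need 29x ≡ 53 − 34 ≡ 19 (mod 56). Using 29⁻¹ = 29: x ≡ 29·19 = 551 = 9·56 + 47, so x = 47.
Check: T(47) = 29·47 + 34 = 1397 = 24·56 + 53 ≡ 53 (mod 56).

47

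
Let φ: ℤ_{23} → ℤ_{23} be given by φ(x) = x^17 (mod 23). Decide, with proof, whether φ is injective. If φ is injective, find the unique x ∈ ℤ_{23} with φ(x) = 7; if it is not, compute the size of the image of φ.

Since 23 is prime, the nonzero elements of ℤ_{23} form a cyclic group of order 22.
As gcd(17, 22) = 1, raising to the 17th power is a bijection on this group: if s^17 ≡ t^17 then (st^{−1})^17 = 1, and the only element of order dividing gcd(17, 22) = 1 is 1, so s = t.
With φ(0) = 0 this makes φ injective on all of ℤ_{23}, hence bijective (finite equal-size domain and codomain). In particular φ is injective.
Since φ is injective, we find the preimage of 7. The inverse of x ↦ x^17 on (ℤ_{23})^× is x ↦ x^13, because 17·13 = 221 = 10·22 + 1 ≡ 1 (mod 22) and x^{22} = 1 for x ≠ 0 (Fermat). So φ⁻¹(7) = 7^13 mod 23.
Repeated squaring mod 23: 7^1 ≡ 7, 7^2 ≡ 7² = 49 ≡ 3, 7^4 ≡ 3² = 9, 7^8 ≡ 9² = 81 ≡ 12. Since 13 = 8 + 4 + 1, 7^13 ≡ 12·9·7: 12·9 = 108 ≡ 16, then 16·7 = 112 ≡ 20. So 7^13 ≡ 20 (mod 23).
Hence φ⁻¹(7) = 20.

20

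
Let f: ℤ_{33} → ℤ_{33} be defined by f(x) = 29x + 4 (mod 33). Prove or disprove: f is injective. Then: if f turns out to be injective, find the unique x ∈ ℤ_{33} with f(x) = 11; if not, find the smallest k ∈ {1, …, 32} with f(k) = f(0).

23

By definition, f is injective if f(a) = f(b) implies a = b.
Suppose f(a) = f(b) in ℤ_{33}. Then 29a + 4 ≡ 29b + 4 (mod 33), hence 29(a − b) ≡ 0 (mod 33).
Since gcd(29, 33) = 1, 29 is invertible modulo 33, thus a − b ≡ 0 (mod 33), i.e. a = b.
So f is injective.
We now compute 29⁻¹ mod 33 explicitly. Euclid's algorithm: 33 = 1·29 + 4, 29 = 7·4 + 1; back-substituting gives 1 = 8·29 − 7·33, so 29⁻¹ ≡ 8 (mod 33).
Since f is injective, we find f⁻¹(11): we need 29x ≡ 11 − 4 ≡ 7 (mod 33). Using 29⁻¹ = 8: x ≡ 8·7 = 56 = 1·33 + 23, so x = 23.
Check: f(23) = 29·23 + 4 = 671 = 20·33 + 11 ≡ 11 (mod 33).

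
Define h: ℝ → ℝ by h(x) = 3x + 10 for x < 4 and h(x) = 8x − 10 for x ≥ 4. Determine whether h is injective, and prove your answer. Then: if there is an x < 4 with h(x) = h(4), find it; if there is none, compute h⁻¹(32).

21/4

Both pieces are strictly increasing (slopes 3 and 8), so each is injective on its own interval.
The left piece maps (−∞, 4) onto (−∞, 22); the right piece maps [4, ∞) onto [22, ∞).
These images are disjoint, so no value is attained by both pieces. Hence h is injective.
Because the two images are disjoint, no x < 4 has h(x) = h(4), so we compute h⁻¹(32): 32 lies in [22, ∞), so solve 8x − 10 = 32: x = (32 + 10)/8 = 21/4.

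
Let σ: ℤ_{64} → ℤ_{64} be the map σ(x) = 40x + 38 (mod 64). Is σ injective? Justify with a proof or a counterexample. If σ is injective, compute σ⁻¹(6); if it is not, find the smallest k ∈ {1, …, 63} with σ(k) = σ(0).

We have gcd(40, 64) = 8 > 1. Taking a = 0 and b = 8: σ(0) = 38 and σ(8) = 40·8 + 38 = 358 ≡ 38 (mod 64).
So σ(0) = σ(8) while 0 ≠ 8, thus σ is not injective.
Since σ is not injective, we find the least positive k with σ(k) = σ(0): this means 40k ≡ 0 (mod 64), i.e. 64 ∣ 40k. Since gcd(40, 64) = 8, dividing through by 8 this holds exactly when 8 ∣ 5k, and as gcd(5, 8) = 1, exactly when 8 ∣ k.
The smallest positive such k is 8.

8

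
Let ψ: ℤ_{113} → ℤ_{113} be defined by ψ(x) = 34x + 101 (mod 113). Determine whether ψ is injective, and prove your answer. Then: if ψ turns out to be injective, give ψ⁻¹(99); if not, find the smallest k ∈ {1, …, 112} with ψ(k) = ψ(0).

If ψ(s) = ψ(t), then 34s ≡ 34t (mod 113). Because gcd(34, 113) = 1, we may cancel 34 to get s ≡ t (mod 113).
So ψ is injective.
We now compute 34⁻¹ mod 113 explicitly. Euclid's algorithm: 113 = 3·34 + 11, 34 = 3·11 + 1; back-substituting gives 1 = 10·34 − 3·113, so 34⁻¹ ≡ 10 (mod 113).
Since ψ is injective, we compute ψ⁻¹(99): solve 34x + 101 ≡ 99 (mod 113), i.e. 34x ≡ 111 (mod 113).
Multiplying by 34⁻¹ = 10 gives x ≡ 10·111 = 1110 = 9·113 + 93 ≡ 93 (mod 113).
Check: ψ(93) = 34·93 + 101 = 3263 = 28·113 + 99 ≡ 99 (mod 113).

93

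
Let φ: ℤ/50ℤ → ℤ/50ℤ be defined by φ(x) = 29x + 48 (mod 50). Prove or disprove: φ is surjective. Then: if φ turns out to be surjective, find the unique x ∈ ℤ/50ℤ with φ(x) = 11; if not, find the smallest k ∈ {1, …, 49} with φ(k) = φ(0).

Since gcd(29, 50) = 1, 29 is invertible modulo 50. Euclid's algorithm: 50 = 1·29 + 21, 29 = 1·21 + 8, 21 = 2·8 + 5, 8 = 1·5 + 3, 5 = 1·3 + 2, 3 = 1·2 + 1; back-substituting gives 1 = 19·29 − 11·50, so 29⁻¹ ≡ 19 (mod 50).
For any y ∈ ℤ/50ℤ, x = 19(y − 48) mod 50 satisfies φ(x) = 29·19(y − 48) + 48 ≡ y (since 29·19 ≡ 1 mod 50). So every y has a preimage.
Hence φ is surjective.
Since φ is surjective, we compute φ⁻¹(11): solve 29x + 48 ≡ 11 (mod 50), i.e. 29x ≡ 13 (mod 50).
Multiplying by 29⁻¹ = 19 gives x ≡ 19·13 = 247 = 4·50 + 47 ≡ 47 (mod 50).
Check: φ(47) = 29·47 + 48 = 1411 = 28·50 + 11 ≡ 11 (mod 50).

47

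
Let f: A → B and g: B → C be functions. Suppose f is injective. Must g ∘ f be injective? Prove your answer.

No. Take A = B = C = {1, 2}, f = identity (injective), and g(x) = 1 for every x.
Then (g ∘ f)(1) = 1 = (g ∘ f)(2) with 1 ≠ 2, so g ∘ f is not injective.

not injective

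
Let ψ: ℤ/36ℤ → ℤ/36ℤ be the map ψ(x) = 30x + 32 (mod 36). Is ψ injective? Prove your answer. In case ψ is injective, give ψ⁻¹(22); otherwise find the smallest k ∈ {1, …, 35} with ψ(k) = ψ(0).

6

Recall that ψ is injective when ψ(x_1) = ψ(x_2) forces x_1 = x_2.
We have gcd(30, 36) = 6 > 1. Taking x_1 = 0 and x_2 = 6: ψ(0) = 32 and ψ(6) = 30·6 + 32 = 212 ≡ 32 (mod 36).
So ψ(0) = ψ(6) while 0 ≠ 6, therefore ψ is not injective.
Since ψ is not injective, we find the least positive k with ψ(k) = ψ(0): this means 30k ≡ 0 (mod 36), i.e. 36 ∣ 30k. Since gcd(30, 36) = 6, dividing through by 6 this holds exactly when 6 ∣ 5k, and as gcd(5, 6) = 1, exactly when 6 ∣ k.
The smallest positive such k is 6.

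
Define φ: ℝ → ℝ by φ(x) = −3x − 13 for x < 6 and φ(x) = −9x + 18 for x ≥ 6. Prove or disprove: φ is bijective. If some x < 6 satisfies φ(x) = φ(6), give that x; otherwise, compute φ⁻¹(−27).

Both pieces are strictly decreasing (slopes −3 and −9), so each is injective on its own interval.
The left piece maps (−∞, 6) onto (−31, ∞); the right piece maps [6, ∞) onto (−∞, −36].
The images leave a gap (−31 has no preimage), so φ is not surjective, hence not bijective.
Because the two images are disjoint, no x < 6 has φ(x) = φ(6), so we compute φ⁻¹(−27): −27 lies in (−31, ∞), so solve −3x − 13 = −27: x = (−27 + 13)/(−3) = 14/3.

14/3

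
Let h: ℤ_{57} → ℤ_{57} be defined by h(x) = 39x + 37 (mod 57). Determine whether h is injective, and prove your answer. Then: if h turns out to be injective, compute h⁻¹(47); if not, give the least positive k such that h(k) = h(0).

19

We have gcd(39, 57) = 3 > 1. Taking x_1 = 0 and x_2 = 19: h(0) = 37 and h(19) = 39·19 + 37 = 778 ≡ 37 (mod 57).
So h(0) = h(19) while 0 ≠ 19, thus h is not injective.
Since h is not injective, we find the least positive k with h(k) = h(0): this means 39k ≡ 0 (mod 57), i.e. 57 ∣ 39k. Since gcd(39, 57) = 3, dividing through by 3 this holds exactly when 19 ∣ 13k, and as gcd(13, 19) = 1, exactly when 19 ∣ k.
The smallest positive such k is 19.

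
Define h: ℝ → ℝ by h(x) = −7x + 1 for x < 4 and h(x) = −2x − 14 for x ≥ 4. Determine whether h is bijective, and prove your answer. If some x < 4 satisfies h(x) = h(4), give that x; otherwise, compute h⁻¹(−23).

Both pieces are strictly decreasing (slopes −7 and −2), so each is injective on its own interval.
The left piece maps (−∞, 4) onto (−27, ∞); the right piece maps [4, ∞) onto (−∞, −22].
These images overlap. In particular h(4) = −22 (right piece), and solving −7x + 1 = −22 on the left piece gives x = 23/7 < 4.
So h(23/7) = h(4) with 23/7 ≠ 4, and h is not injective, hence not bijective. This x = 23/7 is the requested value below 4.

23/7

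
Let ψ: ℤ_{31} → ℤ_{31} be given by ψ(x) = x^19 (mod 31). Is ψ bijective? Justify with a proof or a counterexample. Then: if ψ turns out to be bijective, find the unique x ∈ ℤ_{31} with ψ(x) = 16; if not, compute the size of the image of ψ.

Since 31 is prime, the nonzero elements of ℤ_{31} form a cyclic group of order 30.
As gcd(19, 30) = 1, raising to the 19th power is a bijection on this group: if x_1^19 ≡ x_2^19 then (x_1x_2^{−1})^19 = 1, and the only element of order dividing gcd(19, 30) = 1 is 1, so x_1 = x_2.
With ψ(0) = 0 this makes ψ injective on all of ℤ_{31}, hence bijective (finite equal-size domain and codomain). In particular ψ is bijective.
Since ψ is bijective, we find the preimage of 16. The inverse of x ↦ x^19 on (ℤ_{31})^× is x ↦ x^19, because 19·19 = 361 = 12·30 + 1 ≡ 1 (mod 30) and x^{30} = 1 for x ≠ 0 (Fermat). So ψ⁻¹(16) = 16^19 mod 31.
Repeated squaring mod 31: 16^1 ≡ 16, 16^2 ≡ 16² = 256 ≡ 8, 16^4 ≡ 8² = 64 ≡ 2, 16^8 ≡ 2² = 4, 16^16 ≡ 4² = 16. Since 19 = 16 + 2 + 1, 16^19 ≡ 16·8·16: 16·8 = 128 ≡ 4, then 4·16 = 64 ≡ 2. So 16^19 ≡ 2 (mod 31).
Hence ψ⁻¹(16) = 2.

2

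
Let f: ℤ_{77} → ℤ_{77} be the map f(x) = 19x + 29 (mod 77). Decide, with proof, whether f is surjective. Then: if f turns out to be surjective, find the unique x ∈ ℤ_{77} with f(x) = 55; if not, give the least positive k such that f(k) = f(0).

Since gcd(19, 77) = 1, 19 is invertible modulo 77. Euclid's algorithm: 77 = 4·19 + 1; back-substituting gives 1 = 73·19 − 18·77, so 19⁻¹ ≡ 73 (mod 77).
Then y ↦ 73(y − 29) is a two-sided inverse to f, so every y ∈ ℤ_{77} has a preimage.
Hence f is surjective.
Since f is surjective, we find f⁻¹(55): we need 19x ≡ 55 − 29 ≡ 26 (mod 77). Using 19⁻¹ = 73: x ≡ 73·26 = 1898 = 24·77 + 50, so x = 50.
Check: f(50) = 19·50 + 29 = 979 = 12·77 + 55 ≡ 55 (mod 77).

50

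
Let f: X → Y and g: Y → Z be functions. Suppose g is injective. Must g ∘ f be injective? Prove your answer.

not injective

No. Take X = {0, 1}, Y = Z = {0, 1}, f(0) = f(1) = 0, and g = identity (injective).
Then (g ∘ f)(0) = (g ∘ f)(1) = 0 with 0 ≠ 1, so g ∘ f is not injective.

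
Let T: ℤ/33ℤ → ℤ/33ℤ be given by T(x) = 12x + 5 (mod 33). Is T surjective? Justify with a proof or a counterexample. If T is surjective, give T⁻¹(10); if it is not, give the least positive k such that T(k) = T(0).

Since gcd(12, 33) = 3, we have 12x ≡ 0 (mod 3) for all x, so T(x) ≡ 2 (mod 3).
But 0 ≢ 2 (mod 3), so 0 ∈ ℤ/33ℤ has no preimage. Hence T is not surjective.
Since T is not surjective, we find the least positive k with T(k) = T(0): this means 12k ≡ 0 (mod 33), i.e. 33 ∣ 12k. Since gcd(12, 33) = 3, dividing through by 3 this holds exactly when 11 ∣ 4k, and as gcd(4, 11) = 1, exactly when 11 ∣ k.
The smallest positive such k is 11.

11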